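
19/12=1.58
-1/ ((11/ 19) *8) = -19/ 88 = -0.22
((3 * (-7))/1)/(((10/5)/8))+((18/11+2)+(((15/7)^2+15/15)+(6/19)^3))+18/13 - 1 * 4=-3717792956/48061013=-77.36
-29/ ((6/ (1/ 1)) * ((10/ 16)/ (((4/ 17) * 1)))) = -464/ 255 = -1.82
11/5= 2.20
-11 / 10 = -1.10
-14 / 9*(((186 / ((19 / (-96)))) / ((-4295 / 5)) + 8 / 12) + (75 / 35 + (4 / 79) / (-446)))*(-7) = 329971083022 / 7763230539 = 42.50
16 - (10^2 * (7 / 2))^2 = -122484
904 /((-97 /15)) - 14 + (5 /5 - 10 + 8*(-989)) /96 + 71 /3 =-660027 /3104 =-212.64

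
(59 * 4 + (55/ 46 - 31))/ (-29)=-9485/ 1334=-7.11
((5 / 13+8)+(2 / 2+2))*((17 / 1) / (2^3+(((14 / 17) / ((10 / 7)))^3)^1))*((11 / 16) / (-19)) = -4249130875 / 4970281212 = -0.85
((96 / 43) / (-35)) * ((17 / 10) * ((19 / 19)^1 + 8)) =-7344 / 7525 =-0.98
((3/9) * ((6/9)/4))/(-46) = -0.00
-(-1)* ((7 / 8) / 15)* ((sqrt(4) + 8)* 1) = 7 / 12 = 0.58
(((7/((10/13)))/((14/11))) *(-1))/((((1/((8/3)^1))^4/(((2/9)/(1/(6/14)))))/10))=-344.34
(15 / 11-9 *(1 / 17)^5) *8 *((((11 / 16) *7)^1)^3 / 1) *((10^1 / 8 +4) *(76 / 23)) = 88171096534983 / 4180059008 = 21093.27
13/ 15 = 0.87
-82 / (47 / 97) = -7954 / 47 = -169.23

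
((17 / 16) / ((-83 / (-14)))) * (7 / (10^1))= 833 / 6640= 0.13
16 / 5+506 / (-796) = 5103 / 1990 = 2.56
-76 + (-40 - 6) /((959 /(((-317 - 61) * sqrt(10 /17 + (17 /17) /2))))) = -76 + 1242 * sqrt(1258) /2329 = -57.09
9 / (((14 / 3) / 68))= 918 / 7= 131.14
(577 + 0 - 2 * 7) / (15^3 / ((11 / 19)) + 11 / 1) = 6193 / 64246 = 0.10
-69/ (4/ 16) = -276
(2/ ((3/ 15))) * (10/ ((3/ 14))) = 1400/ 3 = 466.67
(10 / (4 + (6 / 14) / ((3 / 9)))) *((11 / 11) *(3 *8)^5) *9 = 5016453120 / 37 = 135579814.05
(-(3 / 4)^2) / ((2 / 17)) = -153 / 32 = -4.78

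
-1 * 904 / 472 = -113 / 59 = -1.92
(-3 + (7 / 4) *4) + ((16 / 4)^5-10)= 1018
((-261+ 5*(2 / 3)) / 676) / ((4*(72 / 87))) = -22417 / 194688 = -0.12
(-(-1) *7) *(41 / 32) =287 / 32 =8.97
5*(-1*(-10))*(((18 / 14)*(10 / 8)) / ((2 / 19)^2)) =406125 / 56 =7252.23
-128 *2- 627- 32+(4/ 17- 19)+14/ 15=-237872/ 255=-932.83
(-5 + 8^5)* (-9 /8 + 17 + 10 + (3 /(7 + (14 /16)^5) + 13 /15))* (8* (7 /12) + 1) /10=503891.28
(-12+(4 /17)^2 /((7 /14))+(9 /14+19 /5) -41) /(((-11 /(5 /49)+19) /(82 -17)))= 35.46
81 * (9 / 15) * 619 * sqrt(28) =300834 * sqrt(7) / 5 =159186.39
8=8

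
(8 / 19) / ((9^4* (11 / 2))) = 16 / 1371249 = 0.00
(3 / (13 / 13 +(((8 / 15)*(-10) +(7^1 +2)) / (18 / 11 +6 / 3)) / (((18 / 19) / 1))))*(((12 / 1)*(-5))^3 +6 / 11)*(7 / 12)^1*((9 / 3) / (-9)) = 427678920 / 7007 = 61035.95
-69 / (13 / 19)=-1311 / 13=-100.85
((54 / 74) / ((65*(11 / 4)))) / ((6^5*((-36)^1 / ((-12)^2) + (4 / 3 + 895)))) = 0.00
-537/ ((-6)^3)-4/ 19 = 3113/ 1368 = 2.28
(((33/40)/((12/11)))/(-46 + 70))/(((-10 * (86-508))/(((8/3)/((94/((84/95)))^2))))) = 5929/3365234780000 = 0.00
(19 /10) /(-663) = -19 /6630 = -0.00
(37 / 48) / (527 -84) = 37 / 21264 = 0.00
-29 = -29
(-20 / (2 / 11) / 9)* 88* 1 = -9680 / 9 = -1075.56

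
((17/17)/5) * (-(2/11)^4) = -16/73205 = -0.00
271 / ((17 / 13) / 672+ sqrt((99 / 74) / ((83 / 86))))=-123597775392 / 324883544353+ 62046286848 * sqrt(1452583) / 324883544353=229.79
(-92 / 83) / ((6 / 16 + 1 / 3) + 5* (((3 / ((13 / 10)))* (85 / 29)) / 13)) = -10821408 / 32313311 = -0.33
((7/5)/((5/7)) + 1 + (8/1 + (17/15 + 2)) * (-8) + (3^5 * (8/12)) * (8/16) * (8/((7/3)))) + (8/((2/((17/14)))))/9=302632/1575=192.15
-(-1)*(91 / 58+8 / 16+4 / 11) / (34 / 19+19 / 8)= 117952 / 201927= 0.58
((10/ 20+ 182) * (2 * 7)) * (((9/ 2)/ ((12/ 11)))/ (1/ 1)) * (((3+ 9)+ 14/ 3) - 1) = 1320935/ 8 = 165116.88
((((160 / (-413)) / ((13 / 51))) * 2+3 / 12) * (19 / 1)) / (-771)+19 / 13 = 25338457 / 16557996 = 1.53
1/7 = 0.14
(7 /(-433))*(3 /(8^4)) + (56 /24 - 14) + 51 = 39.33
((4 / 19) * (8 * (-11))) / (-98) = 176 / 931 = 0.19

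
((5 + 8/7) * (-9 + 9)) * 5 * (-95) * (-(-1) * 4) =0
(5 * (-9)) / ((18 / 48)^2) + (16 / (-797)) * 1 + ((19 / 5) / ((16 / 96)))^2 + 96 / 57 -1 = 75905853 / 378575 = 200.50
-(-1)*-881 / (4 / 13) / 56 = -11453 / 224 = -51.13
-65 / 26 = -5 / 2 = -2.50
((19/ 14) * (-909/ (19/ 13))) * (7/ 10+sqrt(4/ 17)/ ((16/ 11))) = -11817/ 20 - 129987 * sqrt(17)/ 1904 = -872.34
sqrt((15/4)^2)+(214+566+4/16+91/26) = 1575/2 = 787.50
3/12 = 1/4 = 0.25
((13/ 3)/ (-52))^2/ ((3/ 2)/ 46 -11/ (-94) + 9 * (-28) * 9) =-1081/ 353022660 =-0.00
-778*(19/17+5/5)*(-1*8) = 224064/17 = 13180.24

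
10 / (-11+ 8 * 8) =10 / 53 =0.19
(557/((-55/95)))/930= -10583/10230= -1.03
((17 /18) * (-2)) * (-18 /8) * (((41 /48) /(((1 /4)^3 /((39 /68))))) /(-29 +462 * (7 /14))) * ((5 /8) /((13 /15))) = 3075 /6464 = 0.48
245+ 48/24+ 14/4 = 501/2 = 250.50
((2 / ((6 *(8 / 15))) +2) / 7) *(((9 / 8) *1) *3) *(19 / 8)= 3.01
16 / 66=8 / 33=0.24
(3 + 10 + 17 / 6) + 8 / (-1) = 47 / 6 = 7.83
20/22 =10/11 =0.91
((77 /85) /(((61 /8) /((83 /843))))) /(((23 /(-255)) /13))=-664664 /394243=-1.69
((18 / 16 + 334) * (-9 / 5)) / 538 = -24129 / 21520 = -1.12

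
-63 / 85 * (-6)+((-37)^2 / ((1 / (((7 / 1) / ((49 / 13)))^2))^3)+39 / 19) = 10672995917968 / 190003135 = 56172.74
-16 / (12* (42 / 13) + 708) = -52 / 2427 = -0.02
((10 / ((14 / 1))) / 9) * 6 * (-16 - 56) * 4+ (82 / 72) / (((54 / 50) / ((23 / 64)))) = -59554655 / 435456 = -136.76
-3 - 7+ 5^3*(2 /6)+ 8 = 119 /3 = 39.67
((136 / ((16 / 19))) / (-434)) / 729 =-323 / 632772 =-0.00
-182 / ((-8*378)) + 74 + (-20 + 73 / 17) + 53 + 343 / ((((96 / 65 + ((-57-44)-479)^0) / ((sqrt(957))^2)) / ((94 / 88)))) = 11964945409 / 84456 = 141670.76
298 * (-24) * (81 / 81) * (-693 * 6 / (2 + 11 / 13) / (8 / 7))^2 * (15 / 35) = -6856816089123 / 1369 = -5008631182.70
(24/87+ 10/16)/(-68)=-209/15776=-0.01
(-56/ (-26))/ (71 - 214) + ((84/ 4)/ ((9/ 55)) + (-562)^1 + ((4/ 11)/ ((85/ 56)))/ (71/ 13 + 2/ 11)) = -55296858787/ 127518105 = -433.64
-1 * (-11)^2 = -121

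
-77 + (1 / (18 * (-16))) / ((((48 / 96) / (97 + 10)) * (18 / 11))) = -200761 / 2592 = -77.45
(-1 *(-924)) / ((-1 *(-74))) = 12.49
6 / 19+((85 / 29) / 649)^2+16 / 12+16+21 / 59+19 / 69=2829784849601 / 154798527917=18.28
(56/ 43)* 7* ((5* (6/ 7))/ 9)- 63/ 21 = 173/ 129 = 1.34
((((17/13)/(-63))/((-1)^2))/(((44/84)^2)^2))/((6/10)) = -87465/190333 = -0.46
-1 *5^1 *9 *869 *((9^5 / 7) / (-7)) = 2309111145 / 49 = 47124717.24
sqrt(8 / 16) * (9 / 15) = 3 * sqrt(2) / 10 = 0.42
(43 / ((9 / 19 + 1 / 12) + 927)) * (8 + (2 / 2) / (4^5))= 20081043 / 54139648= 0.37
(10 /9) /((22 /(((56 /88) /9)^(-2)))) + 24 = 34.10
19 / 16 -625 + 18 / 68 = -169605 / 272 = -623.55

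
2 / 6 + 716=2149 / 3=716.33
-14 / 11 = -1.27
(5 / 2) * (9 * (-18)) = -405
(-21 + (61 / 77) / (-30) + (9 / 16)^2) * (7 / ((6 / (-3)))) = 6123533 / 84480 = 72.49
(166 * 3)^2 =248004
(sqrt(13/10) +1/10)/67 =1/670 +sqrt(130)/670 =0.02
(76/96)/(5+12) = 19/408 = 0.05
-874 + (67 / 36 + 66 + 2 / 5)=-805.74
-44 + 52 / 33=-1400 / 33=-42.42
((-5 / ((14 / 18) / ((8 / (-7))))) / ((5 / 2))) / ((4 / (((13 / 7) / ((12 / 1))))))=39 / 343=0.11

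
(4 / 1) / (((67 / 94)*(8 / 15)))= 10.52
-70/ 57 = -1.23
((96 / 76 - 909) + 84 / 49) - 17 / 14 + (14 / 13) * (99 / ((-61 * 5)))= -136746043 / 150670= -907.59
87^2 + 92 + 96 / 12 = 7669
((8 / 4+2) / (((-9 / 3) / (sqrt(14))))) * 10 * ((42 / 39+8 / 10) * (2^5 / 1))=-31232 * sqrt(14) / 39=-2996.40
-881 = -881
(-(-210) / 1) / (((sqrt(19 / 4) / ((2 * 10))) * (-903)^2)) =400 * sqrt(19) / 737751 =0.00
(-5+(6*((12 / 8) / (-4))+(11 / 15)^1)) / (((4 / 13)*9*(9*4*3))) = -5083 / 233280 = -0.02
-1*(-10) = 10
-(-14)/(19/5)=70/19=3.68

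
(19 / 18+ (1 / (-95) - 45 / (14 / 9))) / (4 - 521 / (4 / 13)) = 667532 / 40440645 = 0.02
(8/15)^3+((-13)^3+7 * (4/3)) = -7382863/3375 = -2187.51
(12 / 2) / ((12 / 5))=5 / 2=2.50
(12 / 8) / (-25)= -3 / 50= -0.06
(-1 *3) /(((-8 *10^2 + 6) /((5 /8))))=15 /6352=0.00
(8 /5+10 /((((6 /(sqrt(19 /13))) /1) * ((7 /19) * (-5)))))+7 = 43 /5 - 19 * sqrt(247) /273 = 7.51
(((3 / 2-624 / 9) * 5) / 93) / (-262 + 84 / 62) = 407 / 29088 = 0.01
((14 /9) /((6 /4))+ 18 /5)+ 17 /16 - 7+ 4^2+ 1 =33911 /2160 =15.70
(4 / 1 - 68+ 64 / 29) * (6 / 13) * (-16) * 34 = 5849088 / 377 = 15514.82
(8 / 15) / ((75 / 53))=424 / 1125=0.38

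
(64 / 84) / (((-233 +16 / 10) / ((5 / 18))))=-200 / 218673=-0.00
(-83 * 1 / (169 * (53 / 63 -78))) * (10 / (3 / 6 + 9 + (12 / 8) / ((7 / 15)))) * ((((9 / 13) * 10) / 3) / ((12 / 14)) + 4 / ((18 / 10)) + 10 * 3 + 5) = 189928900 / 950485913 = 0.20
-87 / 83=-1.05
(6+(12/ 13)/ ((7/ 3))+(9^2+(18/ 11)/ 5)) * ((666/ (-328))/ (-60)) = 48734883/ 16416400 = 2.97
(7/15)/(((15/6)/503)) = 7042/75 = 93.89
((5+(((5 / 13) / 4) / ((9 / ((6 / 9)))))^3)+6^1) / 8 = 3805432613 / 2767587264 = 1.38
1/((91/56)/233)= 1864/13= 143.38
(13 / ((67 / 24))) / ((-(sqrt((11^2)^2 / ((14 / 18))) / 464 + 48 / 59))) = -147958300672 / 22434622437 + 20325475456* sqrt(7) / 22434622437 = -4.20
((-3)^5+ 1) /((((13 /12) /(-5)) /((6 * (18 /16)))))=7539.23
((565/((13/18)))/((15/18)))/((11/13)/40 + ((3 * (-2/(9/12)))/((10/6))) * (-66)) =488160/164747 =2.96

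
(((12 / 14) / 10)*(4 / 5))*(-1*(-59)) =708 / 175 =4.05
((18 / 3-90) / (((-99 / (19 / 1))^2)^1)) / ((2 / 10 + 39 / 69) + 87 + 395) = -30590 / 4773087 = -0.01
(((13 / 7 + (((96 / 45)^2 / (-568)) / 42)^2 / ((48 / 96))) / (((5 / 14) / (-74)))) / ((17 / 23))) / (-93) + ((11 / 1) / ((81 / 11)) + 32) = 4968323461442443 / 127093739259375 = 39.09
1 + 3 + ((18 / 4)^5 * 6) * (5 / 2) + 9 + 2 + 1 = 886247 / 32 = 27695.22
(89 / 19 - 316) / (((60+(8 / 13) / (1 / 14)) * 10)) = -15379 / 33896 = -0.45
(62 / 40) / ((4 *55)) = 0.01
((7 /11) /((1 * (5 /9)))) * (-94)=-5922 /55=-107.67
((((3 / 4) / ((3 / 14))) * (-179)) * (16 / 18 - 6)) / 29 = 28819 / 261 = 110.42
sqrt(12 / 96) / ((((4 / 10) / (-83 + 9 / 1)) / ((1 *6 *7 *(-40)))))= 77700 *sqrt(2)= 109884.39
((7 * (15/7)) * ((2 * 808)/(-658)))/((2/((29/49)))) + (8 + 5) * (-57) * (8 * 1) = -95741028/16121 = -5938.90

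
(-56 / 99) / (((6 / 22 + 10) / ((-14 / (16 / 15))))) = 245 / 339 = 0.72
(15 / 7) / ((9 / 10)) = 50 / 21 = 2.38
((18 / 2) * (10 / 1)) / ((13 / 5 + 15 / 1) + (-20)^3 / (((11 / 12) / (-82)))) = 2475 / 19680484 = 0.00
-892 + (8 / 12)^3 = -24076 / 27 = -891.70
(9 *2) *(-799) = -14382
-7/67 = -0.10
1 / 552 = 0.00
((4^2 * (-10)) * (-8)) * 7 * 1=8960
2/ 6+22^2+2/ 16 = 11627/ 24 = 484.46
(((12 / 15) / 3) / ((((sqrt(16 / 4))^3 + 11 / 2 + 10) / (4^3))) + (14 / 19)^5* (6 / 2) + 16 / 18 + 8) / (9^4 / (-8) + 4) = -430131540352 / 34192042534665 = -0.01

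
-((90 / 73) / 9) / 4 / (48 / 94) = -235 / 3504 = -0.07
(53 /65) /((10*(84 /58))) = 1537 /27300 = 0.06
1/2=0.50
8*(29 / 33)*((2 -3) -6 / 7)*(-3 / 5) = 3016 / 385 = 7.83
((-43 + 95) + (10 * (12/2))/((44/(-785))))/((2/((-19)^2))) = -4044283/22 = -183831.05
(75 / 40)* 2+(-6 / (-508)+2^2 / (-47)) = 87785 / 23876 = 3.68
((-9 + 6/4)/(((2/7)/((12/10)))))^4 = 15752961/16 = 984560.06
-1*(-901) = 901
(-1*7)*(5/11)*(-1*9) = 315/11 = 28.64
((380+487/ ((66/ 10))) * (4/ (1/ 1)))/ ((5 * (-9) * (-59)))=11980/ 17523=0.68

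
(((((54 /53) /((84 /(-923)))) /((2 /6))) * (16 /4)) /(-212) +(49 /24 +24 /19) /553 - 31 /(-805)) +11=951294597301 /81459089880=11.68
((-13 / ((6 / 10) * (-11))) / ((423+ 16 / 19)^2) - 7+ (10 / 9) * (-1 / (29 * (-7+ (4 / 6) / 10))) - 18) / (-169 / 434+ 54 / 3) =-1.42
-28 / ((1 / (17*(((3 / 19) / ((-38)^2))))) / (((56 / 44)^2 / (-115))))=69972 / 95442985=0.00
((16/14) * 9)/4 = 18/7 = 2.57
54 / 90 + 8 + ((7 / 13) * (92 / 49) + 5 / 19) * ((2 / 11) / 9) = 7382383 / 855855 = 8.63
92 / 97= 0.95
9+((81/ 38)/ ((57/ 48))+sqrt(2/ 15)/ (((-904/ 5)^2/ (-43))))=3897/ 361 - 215*sqrt(30)/ 2451648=10.79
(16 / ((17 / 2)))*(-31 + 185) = 289.88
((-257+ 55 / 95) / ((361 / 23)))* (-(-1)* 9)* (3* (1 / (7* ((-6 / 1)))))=72036 / 6859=10.50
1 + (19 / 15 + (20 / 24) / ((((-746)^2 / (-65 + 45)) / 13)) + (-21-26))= -62237581 / 1391290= -44.73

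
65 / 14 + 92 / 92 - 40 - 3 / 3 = -495 / 14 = -35.36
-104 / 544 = -13 / 68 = -0.19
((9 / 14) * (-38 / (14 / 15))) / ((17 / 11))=-28215 / 1666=-16.94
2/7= 0.29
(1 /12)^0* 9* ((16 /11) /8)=18 /11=1.64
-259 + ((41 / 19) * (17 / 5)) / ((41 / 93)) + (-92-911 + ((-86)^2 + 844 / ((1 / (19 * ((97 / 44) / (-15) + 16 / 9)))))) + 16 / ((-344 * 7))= 91444668538 / 2830905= 32302.27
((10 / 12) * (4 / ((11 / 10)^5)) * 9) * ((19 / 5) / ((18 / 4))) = 7600000 / 483153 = 15.73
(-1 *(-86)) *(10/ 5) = 172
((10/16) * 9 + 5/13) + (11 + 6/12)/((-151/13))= 78827/15704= 5.02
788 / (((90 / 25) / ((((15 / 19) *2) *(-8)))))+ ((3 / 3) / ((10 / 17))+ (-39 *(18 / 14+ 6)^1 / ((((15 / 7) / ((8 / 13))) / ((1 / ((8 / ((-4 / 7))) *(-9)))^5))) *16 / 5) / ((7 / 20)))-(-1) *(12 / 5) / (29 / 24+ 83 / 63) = -81427821964527733 / 29478673448910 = -2762.26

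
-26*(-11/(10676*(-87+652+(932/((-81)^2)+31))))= 938223/20878455344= 0.00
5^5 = 3125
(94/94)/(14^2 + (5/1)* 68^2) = 1/23316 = 0.00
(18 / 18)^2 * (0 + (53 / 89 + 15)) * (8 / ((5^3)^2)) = 11104 / 1390625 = 0.01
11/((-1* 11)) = -1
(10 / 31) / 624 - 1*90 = -870475 / 9672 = -90.00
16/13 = 1.23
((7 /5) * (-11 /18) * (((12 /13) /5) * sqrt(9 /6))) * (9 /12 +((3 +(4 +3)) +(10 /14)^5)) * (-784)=10782948 * sqrt(6) /15925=1658.57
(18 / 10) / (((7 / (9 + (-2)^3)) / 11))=99 / 35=2.83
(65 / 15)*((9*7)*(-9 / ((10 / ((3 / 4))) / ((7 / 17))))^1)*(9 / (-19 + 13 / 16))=309582 / 8245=37.55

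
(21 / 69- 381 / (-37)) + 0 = 9022 / 851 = 10.60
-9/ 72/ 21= -1/ 168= -0.01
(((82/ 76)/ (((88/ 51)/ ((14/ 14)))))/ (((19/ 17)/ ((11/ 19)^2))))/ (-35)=-391017/ 72979760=-0.01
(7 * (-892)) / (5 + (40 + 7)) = -120.08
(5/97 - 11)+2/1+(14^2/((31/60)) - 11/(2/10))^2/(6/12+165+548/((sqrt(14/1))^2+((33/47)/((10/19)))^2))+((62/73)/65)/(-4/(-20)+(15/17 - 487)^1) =2634190869404669569114424/5100254599713624185601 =516.48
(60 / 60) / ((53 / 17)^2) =289 / 2809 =0.10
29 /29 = 1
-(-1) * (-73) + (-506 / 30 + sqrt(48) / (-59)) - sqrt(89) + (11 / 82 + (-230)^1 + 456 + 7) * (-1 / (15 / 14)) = -63029 / 205 - sqrt(89) - 4 * sqrt(3) / 59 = -317.01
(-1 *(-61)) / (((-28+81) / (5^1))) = 305 / 53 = 5.75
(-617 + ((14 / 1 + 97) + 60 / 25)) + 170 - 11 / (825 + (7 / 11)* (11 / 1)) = -1387831 / 4160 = -333.61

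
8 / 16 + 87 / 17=191 / 34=5.62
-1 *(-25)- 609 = -584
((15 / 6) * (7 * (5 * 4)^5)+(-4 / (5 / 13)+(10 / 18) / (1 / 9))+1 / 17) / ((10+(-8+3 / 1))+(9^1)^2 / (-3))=-2379999773 / 935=-2545454.30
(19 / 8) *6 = 57 / 4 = 14.25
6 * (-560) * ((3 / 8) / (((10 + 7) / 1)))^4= -8505 / 10690688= -0.00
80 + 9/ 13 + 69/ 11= 86.97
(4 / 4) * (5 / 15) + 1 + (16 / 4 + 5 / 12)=23 / 4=5.75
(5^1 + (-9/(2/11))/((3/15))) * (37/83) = -17945/166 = -108.10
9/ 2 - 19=-29/ 2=-14.50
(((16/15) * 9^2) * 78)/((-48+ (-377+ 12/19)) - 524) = -640224/90095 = -7.11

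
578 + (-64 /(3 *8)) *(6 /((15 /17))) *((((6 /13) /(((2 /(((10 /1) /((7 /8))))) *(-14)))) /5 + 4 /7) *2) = 1067566 /1911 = 558.64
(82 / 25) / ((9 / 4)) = 328 / 225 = 1.46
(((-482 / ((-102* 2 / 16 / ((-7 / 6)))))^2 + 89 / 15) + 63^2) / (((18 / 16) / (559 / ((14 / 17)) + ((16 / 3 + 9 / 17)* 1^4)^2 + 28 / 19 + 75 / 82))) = 11251712461477637824 / 2988141925293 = 3765454.50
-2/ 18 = -1/ 9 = -0.11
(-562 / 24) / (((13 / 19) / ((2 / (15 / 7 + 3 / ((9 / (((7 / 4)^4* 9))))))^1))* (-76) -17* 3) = 62944 / 2253267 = 0.03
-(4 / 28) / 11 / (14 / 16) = -8 / 539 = -0.01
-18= -18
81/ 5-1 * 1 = 76/ 5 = 15.20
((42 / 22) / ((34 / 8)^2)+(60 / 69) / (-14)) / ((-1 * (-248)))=11153 / 63465556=0.00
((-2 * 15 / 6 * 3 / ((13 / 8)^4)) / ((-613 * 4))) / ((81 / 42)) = 71680 / 157571037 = 0.00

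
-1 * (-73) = 73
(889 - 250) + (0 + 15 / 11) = 7044 / 11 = 640.36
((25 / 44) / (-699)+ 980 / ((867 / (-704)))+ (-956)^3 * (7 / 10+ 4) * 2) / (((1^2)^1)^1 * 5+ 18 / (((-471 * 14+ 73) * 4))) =-2380200116084050128053 / 1448845113210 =-1642825788.89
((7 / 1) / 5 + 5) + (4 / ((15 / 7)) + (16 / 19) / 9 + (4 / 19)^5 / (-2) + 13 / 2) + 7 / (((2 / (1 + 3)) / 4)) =70.86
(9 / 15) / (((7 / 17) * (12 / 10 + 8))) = 51 / 322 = 0.16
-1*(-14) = 14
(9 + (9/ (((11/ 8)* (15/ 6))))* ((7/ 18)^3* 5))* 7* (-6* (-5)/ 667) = 609350/ 198099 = 3.08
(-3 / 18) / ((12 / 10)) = -5 / 36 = -0.14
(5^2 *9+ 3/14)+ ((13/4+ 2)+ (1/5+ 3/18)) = 96949/420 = 230.83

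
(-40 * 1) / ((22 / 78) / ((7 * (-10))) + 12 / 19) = -2074800 / 32551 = -63.74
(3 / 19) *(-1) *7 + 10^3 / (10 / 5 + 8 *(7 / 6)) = 28143 / 323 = 87.13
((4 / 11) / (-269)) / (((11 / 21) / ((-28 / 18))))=392 / 97647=0.00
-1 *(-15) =15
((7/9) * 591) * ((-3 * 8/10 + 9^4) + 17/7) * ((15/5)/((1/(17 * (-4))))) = -3076203856/5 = -615240771.20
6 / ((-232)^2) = 3 / 26912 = 0.00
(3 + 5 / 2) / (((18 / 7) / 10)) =385 / 18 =21.39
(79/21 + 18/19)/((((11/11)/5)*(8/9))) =28185/1064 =26.49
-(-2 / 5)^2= -4 / 25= -0.16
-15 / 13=-1.15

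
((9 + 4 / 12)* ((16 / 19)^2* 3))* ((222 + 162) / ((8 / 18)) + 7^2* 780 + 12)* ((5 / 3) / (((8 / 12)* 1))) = 700600320 / 361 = 1940721.11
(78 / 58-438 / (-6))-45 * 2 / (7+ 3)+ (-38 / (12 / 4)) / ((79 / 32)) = 413851 / 6873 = 60.21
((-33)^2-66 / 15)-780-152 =763 / 5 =152.60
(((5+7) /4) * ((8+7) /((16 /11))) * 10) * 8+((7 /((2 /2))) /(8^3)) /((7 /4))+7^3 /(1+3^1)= 327777 /128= 2560.76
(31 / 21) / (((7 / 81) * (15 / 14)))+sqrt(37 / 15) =sqrt(555) / 15+558 / 35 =17.51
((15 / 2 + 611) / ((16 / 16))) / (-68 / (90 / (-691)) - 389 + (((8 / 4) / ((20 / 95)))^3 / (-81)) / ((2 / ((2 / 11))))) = 22043340 / 4708993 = 4.68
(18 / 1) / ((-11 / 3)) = -54 / 11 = -4.91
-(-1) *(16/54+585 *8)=126368/27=4680.30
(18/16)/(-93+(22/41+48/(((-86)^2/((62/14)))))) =-4775967/392413288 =-0.01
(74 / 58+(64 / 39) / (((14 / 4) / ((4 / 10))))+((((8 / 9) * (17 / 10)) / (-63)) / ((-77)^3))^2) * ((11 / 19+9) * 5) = 1848362741599938490786 / 26371451361707370765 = 70.09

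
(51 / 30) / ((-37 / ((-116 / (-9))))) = -0.59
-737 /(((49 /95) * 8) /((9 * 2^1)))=-630135 /196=-3214.97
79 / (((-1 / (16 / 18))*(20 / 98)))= -15484 / 45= -344.09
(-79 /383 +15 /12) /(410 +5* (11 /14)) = 11193 /4438970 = 0.00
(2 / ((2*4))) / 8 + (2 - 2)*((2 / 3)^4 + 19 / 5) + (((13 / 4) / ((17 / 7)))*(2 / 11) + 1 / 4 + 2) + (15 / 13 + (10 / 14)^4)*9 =2848738631 / 186778592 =15.25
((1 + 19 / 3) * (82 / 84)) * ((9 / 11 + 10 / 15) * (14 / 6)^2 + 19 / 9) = 72.99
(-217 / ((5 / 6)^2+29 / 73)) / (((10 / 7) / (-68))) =135725688 / 14345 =9461.53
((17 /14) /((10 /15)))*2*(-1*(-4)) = 102 /7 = 14.57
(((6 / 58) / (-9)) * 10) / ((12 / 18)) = -5 / 29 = -0.17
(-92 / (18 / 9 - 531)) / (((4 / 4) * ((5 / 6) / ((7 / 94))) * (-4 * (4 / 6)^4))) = -1701 / 86480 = -0.02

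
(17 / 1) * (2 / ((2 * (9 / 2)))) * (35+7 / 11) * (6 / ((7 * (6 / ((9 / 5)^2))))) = 17136 / 275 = 62.31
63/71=0.89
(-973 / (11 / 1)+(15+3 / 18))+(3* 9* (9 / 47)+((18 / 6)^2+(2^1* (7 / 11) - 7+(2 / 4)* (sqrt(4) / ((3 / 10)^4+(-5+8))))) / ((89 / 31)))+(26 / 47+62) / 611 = -10265137813559 / 153762821706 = -66.76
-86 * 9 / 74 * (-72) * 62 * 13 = 22458384 / 37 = 606983.35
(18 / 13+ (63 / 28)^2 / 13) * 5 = 1845 / 208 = 8.87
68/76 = 17/19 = 0.89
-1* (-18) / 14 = 9 / 7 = 1.29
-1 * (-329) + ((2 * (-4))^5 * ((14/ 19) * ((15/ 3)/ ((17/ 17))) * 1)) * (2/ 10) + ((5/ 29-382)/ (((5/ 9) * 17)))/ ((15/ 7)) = -5581492952/ 234175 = -23834.71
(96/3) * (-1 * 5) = -160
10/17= 0.59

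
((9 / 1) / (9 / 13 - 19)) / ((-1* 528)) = 39 / 41888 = 0.00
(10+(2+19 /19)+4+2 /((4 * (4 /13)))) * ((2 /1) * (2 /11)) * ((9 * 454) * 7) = 2130849 /11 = 193713.55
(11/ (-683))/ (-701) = 11/ 478783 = 0.00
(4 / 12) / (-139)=-1 / 417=-0.00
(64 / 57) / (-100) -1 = -1441 / 1425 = -1.01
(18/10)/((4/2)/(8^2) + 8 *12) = 288/15365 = 0.02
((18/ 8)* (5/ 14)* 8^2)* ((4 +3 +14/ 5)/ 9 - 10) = -3208/ 7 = -458.29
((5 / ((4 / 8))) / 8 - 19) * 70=-2485 / 2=-1242.50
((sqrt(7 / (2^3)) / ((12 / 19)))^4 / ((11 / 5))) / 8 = 31928645 / 116785152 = 0.27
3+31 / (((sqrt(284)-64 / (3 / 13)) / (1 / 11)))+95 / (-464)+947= 835826398219 / 880016368-279*sqrt(71) / 3793174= 949.78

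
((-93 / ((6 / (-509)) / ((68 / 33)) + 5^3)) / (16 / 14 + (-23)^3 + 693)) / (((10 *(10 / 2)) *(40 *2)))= 1877701 / 115815104540000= 0.00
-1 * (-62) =62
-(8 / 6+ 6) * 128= -2816 / 3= -938.67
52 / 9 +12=160 / 9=17.78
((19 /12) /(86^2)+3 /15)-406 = -180077713 /443760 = -405.80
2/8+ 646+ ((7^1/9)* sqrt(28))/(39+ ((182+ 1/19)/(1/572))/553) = 147098* sqrt(7)/21494889+ 2585/4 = 646.27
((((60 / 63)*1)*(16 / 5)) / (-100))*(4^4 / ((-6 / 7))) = 9.10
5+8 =13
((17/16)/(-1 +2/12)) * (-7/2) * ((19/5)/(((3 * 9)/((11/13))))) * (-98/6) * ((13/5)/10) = -1218679/540000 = -2.26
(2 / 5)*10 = 4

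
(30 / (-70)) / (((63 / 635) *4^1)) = -635 / 588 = -1.08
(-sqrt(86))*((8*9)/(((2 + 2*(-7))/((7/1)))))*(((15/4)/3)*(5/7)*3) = 225*sqrt(86)/2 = 1043.28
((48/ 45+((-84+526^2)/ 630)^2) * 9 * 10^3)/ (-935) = -153007115648/ 82467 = -1855373.85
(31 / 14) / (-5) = -31 / 70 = -0.44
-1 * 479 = -479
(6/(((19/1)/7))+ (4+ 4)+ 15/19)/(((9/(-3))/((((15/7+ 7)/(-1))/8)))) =88/21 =4.19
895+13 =908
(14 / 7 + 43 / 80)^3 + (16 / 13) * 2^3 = 174286551 / 6656000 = 26.18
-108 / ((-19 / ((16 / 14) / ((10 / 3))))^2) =-15552 / 442225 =-0.04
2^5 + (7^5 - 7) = 16832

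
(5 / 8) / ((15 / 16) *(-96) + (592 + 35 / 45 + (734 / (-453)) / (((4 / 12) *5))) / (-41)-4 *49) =-1392975 / 669595912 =-0.00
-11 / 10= -1.10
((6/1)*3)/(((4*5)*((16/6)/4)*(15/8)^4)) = 1024/9375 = 0.11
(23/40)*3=69/40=1.72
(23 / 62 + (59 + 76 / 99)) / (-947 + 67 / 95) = -35067445 / 551793924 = -0.06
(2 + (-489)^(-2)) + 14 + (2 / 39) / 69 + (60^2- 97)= 3519.00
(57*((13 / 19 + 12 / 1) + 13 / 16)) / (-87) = -4103 / 464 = -8.84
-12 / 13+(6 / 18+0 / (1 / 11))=-23 / 39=-0.59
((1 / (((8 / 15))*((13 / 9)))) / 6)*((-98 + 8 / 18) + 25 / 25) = -4345 / 208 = -20.89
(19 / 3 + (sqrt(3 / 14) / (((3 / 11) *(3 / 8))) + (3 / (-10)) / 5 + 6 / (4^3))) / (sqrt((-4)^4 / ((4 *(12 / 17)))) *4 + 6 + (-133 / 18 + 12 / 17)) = 312664 *sqrt(42) / 950536601 + 162880179 / 54316377200 + 7324416 *sqrt(238) / 950536601 + 79491762 *sqrt(51) / 3394773575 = 0.29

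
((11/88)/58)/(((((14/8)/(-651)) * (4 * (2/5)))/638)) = -5115/16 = -319.69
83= 83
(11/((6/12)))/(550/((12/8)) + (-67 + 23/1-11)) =6/85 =0.07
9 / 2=4.50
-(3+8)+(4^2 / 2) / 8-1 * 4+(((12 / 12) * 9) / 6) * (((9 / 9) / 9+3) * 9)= 28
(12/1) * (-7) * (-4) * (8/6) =448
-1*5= -5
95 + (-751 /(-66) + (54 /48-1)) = 28117 /264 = 106.50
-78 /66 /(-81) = 13 /891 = 0.01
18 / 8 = 9 / 4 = 2.25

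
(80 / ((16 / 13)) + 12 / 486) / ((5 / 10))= 10534 / 81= 130.05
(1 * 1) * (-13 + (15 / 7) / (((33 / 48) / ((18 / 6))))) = -281 / 77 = -3.65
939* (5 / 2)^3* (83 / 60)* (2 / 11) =649475 / 176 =3690.20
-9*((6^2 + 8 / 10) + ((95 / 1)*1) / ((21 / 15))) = -32967 / 35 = -941.91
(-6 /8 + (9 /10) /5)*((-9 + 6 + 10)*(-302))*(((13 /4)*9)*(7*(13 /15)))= 213823701 /1000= 213823.70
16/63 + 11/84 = 97/252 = 0.38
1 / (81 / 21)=7 / 27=0.26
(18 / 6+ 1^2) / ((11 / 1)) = 4 / 11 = 0.36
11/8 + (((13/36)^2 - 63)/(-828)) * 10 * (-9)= -325423/59616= -5.46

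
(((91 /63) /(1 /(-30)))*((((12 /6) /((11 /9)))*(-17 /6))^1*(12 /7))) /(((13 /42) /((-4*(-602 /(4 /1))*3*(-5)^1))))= -110527200 /11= -10047927.27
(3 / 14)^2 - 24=-4695 / 196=-23.95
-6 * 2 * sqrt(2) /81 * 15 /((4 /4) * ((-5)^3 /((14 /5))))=56 * sqrt(2) /1125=0.07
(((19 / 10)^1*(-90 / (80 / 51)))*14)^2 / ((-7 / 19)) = -10115426853 / 1600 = -6322141.78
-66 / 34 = -33 / 17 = -1.94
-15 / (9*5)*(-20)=20 / 3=6.67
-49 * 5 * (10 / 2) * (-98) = 120050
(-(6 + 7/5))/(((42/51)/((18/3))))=-1887/35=-53.91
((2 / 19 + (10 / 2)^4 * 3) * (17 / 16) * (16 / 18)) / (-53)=-605659 / 18126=-33.41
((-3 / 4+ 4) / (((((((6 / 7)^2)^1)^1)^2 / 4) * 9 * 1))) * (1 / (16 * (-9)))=-31213 / 1679616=-0.02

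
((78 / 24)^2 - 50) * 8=-631 / 2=-315.50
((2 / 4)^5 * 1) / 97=1 / 3104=0.00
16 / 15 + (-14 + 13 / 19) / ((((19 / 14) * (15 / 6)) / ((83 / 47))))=-1492444 / 254505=-5.86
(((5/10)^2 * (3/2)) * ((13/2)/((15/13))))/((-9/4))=-0.94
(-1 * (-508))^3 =131096512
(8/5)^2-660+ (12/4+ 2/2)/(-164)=-673901/1025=-657.46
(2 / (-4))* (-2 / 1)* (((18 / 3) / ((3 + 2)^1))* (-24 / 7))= -4.11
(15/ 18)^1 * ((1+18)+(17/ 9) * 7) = 725/ 27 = 26.85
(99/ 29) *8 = 792/ 29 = 27.31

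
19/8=2.38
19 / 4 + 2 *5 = 59 / 4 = 14.75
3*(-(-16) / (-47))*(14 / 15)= -224 / 235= -0.95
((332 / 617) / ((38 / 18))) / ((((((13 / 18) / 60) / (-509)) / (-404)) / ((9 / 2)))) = 2986180188480 / 152399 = 19594486.76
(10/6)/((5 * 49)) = 1/147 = 0.01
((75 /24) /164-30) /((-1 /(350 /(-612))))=-6883625 /401472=-17.15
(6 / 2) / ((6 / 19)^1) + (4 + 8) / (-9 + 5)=13 / 2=6.50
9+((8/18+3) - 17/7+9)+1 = 1261/63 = 20.02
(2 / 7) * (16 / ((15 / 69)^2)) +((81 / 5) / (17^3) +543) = 550027924 / 859775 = 639.73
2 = 2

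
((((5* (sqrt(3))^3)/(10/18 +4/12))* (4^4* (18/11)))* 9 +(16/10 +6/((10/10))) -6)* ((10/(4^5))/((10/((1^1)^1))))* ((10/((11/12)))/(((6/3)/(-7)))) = -1148175* sqrt(3)/484 -21/352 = -4108.94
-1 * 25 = -25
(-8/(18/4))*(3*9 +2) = -464/9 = -51.56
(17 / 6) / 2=17 / 12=1.42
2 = 2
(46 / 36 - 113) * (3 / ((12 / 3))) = -2011 / 24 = -83.79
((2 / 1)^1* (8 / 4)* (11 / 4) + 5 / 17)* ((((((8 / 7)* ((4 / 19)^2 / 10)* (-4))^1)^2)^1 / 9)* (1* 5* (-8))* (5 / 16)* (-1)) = 2097152 / 325672179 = 0.01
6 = 6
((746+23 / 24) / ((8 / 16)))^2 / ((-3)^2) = 321377329 / 1296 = 247976.33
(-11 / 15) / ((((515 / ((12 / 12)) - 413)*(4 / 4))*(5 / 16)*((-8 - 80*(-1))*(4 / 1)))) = -11 / 137700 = -0.00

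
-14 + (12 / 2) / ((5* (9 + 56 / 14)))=-904 / 65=-13.91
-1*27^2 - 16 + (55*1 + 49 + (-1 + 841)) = 199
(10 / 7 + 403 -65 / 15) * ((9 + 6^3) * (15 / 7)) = 9452250 / 49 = 192903.06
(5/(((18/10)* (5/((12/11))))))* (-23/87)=-460/2871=-0.16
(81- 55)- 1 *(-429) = 455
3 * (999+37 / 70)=209901 / 70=2998.59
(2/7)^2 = 4/49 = 0.08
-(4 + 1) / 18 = -5 / 18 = -0.28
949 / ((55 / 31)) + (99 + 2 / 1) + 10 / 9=315316 / 495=637.00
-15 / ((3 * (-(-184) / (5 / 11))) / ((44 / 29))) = -25 / 1334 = -0.02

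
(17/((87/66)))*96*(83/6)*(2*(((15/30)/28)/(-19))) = -32.19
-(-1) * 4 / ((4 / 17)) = 17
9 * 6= 54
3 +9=12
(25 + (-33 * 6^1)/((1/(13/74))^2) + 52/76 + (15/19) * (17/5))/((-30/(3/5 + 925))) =-1339682201/1950825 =-686.73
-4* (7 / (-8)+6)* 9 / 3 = -123 / 2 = -61.50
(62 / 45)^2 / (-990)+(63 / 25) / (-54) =-97399 / 2004750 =-0.05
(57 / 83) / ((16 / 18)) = 513 / 664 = 0.77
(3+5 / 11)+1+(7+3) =159 / 11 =14.45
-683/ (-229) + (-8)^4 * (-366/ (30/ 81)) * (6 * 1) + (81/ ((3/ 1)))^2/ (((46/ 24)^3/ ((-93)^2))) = -325858430313823/ 13931215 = -23390524.83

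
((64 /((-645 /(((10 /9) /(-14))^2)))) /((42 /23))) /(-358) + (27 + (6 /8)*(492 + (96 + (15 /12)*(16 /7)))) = 904842473107 /1924611759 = 470.14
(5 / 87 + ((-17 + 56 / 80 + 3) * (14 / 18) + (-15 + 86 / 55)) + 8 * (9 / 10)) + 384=2110051 / 5742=367.48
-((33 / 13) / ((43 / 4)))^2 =-17424 / 312481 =-0.06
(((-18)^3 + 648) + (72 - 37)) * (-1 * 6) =30894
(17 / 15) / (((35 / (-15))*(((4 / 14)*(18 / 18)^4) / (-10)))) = 17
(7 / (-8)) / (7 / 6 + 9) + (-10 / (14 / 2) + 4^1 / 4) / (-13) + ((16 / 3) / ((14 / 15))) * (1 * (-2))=-254939 / 22204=-11.48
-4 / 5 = -0.80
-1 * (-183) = 183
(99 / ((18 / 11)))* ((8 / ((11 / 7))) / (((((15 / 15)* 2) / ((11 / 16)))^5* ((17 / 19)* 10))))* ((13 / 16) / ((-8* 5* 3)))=-3063028969 / 2738041651200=-0.00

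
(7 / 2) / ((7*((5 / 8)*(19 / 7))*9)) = 28 / 855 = 0.03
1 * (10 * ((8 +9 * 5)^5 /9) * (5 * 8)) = 167278197200 /9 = 18586466355.56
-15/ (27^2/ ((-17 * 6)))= 170/ 81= 2.10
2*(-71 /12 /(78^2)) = -71 /36504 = -0.00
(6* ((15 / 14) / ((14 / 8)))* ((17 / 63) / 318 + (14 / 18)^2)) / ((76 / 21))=0.61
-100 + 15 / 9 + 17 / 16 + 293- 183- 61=-48.27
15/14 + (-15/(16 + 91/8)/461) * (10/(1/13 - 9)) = 14657255/13663118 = 1.07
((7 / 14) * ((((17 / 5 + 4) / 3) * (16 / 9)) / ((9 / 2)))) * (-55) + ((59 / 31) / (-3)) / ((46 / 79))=-27.89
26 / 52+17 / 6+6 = 9.33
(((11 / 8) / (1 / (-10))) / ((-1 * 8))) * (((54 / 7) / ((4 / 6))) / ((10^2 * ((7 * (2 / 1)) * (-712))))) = -891 / 44656640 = -0.00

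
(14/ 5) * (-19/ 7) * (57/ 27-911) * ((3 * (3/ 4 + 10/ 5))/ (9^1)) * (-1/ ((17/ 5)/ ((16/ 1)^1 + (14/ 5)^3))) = -811043728/ 11475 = -70679.19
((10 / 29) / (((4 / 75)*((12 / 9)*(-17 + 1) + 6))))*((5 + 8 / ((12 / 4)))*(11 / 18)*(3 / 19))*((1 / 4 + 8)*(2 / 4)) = -45375 / 35264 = -1.29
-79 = -79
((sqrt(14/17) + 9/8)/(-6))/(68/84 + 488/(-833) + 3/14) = -7497/17512-49*sqrt(238)/2189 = -0.77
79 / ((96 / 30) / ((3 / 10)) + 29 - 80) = -237 / 121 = -1.96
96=96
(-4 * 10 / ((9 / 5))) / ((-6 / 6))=200 / 9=22.22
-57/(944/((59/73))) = -57/1168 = -0.05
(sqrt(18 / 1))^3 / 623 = 54* sqrt(2) / 623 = 0.12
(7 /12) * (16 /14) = 2 /3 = 0.67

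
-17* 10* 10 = -1700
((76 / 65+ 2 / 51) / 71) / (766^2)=2003 / 69050912970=0.00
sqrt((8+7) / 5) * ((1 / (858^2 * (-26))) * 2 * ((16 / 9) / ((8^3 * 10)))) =-sqrt(3) / 27561980160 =-0.00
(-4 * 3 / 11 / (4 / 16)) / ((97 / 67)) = -3216 / 1067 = -3.01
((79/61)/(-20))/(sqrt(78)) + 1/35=1/35 - 79 * sqrt(78)/95160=0.02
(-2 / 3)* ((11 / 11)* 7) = -14 / 3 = -4.67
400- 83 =317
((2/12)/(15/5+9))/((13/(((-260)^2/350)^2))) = 17576/441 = 39.85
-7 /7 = -1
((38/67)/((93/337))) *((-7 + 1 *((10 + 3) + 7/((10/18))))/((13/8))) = 102448/4355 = 23.52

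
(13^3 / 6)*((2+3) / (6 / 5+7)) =54925 / 246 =223.27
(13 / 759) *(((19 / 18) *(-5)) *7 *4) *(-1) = 17290 / 6831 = 2.53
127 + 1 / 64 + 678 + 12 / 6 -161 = 41345 / 64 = 646.02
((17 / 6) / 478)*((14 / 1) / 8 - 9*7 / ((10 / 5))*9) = -19159 / 11472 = -1.67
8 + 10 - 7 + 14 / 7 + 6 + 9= 28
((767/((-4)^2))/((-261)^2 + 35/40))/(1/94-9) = -2773/35423375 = -0.00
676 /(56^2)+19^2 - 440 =-61767 /784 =-78.78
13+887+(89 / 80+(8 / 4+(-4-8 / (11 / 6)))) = 787379 / 880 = 894.75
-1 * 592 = -592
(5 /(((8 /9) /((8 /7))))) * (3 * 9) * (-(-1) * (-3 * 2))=-7290 /7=-1041.43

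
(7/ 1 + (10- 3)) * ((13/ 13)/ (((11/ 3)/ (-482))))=-1840.36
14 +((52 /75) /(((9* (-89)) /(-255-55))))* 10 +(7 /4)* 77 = 1455577 /9612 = 151.43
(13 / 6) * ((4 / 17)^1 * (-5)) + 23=1043 / 51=20.45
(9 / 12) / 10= 3 / 40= 0.08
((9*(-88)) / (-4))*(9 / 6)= 297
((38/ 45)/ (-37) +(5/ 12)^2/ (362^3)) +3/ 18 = 181782144721/ 1263746401920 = 0.14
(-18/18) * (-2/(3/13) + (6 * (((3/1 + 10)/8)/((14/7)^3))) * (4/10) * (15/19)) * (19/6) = 7553/288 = 26.23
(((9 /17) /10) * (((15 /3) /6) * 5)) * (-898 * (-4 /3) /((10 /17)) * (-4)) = -1796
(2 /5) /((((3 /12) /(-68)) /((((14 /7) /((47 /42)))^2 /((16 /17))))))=-4078368 /11045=-369.25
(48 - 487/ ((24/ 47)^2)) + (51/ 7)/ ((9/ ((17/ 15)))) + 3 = -36605749/ 20160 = -1815.76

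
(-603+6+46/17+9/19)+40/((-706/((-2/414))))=-14015303624/23601933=-593.82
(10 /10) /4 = 1 /4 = 0.25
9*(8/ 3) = 24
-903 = -903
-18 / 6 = -3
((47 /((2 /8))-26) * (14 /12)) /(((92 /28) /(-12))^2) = 1333584 /529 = 2520.95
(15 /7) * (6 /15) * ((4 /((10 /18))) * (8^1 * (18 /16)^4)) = 79.08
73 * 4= 292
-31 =-31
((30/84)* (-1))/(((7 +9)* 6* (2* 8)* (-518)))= 5/11139072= 0.00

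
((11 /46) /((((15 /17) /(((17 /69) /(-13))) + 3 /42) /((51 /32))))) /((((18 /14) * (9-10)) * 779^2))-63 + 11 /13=-62.15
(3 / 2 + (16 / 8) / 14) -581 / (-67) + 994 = 942047 / 938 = 1004.31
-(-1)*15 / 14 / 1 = 15 / 14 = 1.07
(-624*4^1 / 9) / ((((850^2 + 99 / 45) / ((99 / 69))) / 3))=-137280 / 83087753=-0.00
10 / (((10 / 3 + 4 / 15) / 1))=25 / 9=2.78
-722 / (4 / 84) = -15162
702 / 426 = 117 / 71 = 1.65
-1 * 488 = -488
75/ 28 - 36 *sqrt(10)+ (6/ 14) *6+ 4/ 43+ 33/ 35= 37841/ 6020 - 36 *sqrt(10)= -107.56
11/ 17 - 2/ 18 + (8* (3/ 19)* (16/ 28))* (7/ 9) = 3190/ 2907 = 1.10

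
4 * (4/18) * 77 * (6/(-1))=-1232/3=-410.67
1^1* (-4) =-4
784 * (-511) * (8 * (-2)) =6409984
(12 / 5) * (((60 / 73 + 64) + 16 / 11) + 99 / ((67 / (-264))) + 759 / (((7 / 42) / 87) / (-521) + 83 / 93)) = 511653054445992 / 404812228051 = 1263.93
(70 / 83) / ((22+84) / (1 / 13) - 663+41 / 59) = 2065 / 1752379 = 0.00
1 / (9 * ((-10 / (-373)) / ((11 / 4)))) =4103 / 360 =11.40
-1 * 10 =-10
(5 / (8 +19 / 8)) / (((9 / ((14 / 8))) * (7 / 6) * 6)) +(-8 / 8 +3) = 1504 / 747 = 2.01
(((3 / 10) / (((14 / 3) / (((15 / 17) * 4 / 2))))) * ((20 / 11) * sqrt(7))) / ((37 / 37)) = 0.55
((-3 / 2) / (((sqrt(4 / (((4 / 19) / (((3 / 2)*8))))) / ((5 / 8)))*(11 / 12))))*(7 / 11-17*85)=29790*sqrt(57) / 2299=97.83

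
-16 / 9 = -1.78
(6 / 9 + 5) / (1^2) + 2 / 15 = 29 / 5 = 5.80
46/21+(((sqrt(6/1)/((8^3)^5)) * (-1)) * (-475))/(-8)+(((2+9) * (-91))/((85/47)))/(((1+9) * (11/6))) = -249901/8925 - 475 * sqrt(6)/281474976710656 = -28.00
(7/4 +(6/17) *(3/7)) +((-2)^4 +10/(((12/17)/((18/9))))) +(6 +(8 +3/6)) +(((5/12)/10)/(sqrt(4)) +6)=381307/5712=66.76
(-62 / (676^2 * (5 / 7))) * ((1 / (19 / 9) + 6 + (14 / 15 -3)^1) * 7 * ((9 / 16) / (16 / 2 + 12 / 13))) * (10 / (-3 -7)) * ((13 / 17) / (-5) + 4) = 233951823 / 164634392000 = 0.00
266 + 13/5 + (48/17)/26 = 296923/1105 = 268.71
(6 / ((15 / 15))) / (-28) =-3 / 14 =-0.21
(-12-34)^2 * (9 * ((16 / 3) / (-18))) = -16928 / 3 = -5642.67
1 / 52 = 0.02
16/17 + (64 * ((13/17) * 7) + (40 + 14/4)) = 13159/34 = 387.03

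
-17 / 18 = -0.94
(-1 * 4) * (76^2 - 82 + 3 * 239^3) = -163845804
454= 454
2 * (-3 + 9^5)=118092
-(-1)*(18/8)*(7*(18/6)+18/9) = 51.75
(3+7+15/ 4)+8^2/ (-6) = 37/ 12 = 3.08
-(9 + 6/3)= -11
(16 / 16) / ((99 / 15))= 5 / 33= 0.15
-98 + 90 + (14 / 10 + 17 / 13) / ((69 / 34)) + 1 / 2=-55307 / 8970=-6.17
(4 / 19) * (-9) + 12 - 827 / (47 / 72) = -1122312 / 893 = -1256.79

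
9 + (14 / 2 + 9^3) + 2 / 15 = 11177 / 15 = 745.13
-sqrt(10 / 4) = -sqrt(10) / 2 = -1.58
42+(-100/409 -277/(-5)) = 198683/2045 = 97.16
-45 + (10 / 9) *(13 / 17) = -6755 / 153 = -44.15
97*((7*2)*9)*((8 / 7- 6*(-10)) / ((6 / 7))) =871836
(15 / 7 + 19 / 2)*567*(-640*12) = -50699520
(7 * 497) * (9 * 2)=62622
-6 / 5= -1.20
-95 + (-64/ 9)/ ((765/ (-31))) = -652091/ 6885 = -94.71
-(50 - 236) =186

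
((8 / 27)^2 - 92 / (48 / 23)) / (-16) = 128291 / 46656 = 2.75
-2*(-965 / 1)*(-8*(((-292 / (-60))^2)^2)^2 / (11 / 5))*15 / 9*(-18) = 66251951981.22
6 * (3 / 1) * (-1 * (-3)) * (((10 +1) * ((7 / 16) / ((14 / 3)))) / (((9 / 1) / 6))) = 297 / 8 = 37.12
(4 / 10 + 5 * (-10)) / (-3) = 16.53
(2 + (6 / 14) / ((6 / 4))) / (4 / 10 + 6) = 5 / 14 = 0.36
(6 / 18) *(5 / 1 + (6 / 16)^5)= 164083 / 98304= 1.67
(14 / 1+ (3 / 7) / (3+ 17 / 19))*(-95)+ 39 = -674153 / 518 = -1301.45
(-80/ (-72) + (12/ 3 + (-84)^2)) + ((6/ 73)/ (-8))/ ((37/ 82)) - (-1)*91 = 347720231/ 48618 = 7152.09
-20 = -20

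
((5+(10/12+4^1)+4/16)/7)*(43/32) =5203/2688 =1.94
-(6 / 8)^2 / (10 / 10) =-9 / 16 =-0.56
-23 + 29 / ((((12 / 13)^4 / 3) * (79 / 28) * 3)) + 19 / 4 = -1676149 / 409536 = -4.09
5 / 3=1.67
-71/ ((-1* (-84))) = -71/ 84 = -0.85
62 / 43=1.44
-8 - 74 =-82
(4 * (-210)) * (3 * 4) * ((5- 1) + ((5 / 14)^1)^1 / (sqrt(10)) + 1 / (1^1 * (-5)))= -38304- 360 * sqrt(10)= -39442.42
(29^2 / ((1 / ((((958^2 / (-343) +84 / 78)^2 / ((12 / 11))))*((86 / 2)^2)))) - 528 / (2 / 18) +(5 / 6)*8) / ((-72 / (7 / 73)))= -608225576415444006559 / 44787159144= -13580356245.86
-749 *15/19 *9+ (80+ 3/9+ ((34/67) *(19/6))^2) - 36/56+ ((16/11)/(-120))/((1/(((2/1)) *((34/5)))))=-15485160002567/2955333150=-5239.73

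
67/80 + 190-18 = 13827/80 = 172.84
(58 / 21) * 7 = 58 / 3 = 19.33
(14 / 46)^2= 49 / 529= 0.09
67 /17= 3.94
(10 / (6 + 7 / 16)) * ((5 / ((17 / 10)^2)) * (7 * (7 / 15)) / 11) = 784000 / 982311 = 0.80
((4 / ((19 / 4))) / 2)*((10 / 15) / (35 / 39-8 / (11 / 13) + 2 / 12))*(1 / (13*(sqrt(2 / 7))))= -176*sqrt(14) / 136781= -0.00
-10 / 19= -0.53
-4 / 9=-0.44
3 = 3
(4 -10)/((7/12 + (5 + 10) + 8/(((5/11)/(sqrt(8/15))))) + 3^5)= -27927000/1200602429 + 253440 * sqrt(30)/1200602429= -0.02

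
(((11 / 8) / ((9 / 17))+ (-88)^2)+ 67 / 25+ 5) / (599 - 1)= 13957699 / 1076400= 12.97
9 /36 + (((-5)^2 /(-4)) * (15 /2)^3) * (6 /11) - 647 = -366953 /176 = -2084.96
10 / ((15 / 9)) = 6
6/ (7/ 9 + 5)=27/ 26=1.04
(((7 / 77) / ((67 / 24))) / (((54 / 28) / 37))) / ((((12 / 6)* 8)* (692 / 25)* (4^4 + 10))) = 925 / 174421368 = 0.00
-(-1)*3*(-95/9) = -31.67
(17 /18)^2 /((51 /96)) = 136 /81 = 1.68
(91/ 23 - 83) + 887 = 18583/ 23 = 807.96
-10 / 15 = -2 / 3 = -0.67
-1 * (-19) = 19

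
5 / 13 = 0.38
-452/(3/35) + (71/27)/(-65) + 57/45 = -9252548/1755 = -5272.11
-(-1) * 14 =14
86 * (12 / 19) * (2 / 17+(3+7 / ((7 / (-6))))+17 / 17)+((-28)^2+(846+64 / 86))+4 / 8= 42472637 / 27778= 1529.00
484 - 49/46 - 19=21341/46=463.93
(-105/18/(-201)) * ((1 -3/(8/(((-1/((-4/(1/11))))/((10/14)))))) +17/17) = 24493/424512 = 0.06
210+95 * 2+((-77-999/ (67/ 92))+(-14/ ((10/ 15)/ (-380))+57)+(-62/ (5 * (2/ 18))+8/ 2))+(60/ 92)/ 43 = 2279663871/ 331315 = 6880.65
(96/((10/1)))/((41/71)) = 3408/205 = 16.62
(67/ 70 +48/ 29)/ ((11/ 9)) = 47727/ 22330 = 2.14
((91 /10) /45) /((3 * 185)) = 91 /249750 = 0.00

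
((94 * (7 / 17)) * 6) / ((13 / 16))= 63168 / 221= 285.83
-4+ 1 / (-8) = -33 / 8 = -4.12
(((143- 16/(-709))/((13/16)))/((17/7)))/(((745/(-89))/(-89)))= 770.64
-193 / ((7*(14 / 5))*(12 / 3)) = -965 / 392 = -2.46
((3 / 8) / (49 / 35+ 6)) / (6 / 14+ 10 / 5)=105 / 5032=0.02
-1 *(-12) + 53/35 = 473/35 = 13.51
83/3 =27.67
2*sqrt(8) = 4*sqrt(2) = 5.66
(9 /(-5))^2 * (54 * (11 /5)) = 384.91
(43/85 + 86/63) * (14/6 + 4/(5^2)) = 110209/23625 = 4.66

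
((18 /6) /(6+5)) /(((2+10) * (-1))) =-1 /44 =-0.02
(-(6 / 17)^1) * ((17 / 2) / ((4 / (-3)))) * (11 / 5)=99 / 20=4.95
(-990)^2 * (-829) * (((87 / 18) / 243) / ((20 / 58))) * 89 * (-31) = 1163744392855 / 9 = 129304932539.44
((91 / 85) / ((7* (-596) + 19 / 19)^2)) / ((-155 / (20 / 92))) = -91 / 1054359790805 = -0.00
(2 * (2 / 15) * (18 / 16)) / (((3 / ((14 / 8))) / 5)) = 7 / 8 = 0.88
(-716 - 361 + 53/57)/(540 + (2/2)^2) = -61336/30837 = -1.99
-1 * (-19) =19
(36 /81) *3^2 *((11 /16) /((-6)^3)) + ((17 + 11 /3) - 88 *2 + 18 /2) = -126443 /864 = -146.35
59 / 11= 5.36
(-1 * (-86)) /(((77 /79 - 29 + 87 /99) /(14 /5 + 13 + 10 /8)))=-38226441 /707710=-54.01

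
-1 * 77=-77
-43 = -43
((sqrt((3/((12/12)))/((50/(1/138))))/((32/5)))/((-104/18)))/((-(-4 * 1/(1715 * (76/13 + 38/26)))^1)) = -1466325 * sqrt(23)/3980288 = -1.77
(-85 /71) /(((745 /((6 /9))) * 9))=-34 /285633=-0.00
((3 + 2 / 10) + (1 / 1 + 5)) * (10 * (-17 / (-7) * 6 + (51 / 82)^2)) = 16193265 / 11767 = 1376.16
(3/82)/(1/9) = 27/82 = 0.33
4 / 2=2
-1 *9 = -9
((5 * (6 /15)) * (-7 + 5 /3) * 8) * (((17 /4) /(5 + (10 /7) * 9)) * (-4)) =30464 /375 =81.24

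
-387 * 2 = -774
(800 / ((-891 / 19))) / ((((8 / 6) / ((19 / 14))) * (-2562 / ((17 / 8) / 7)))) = 153425 / 74569572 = 0.00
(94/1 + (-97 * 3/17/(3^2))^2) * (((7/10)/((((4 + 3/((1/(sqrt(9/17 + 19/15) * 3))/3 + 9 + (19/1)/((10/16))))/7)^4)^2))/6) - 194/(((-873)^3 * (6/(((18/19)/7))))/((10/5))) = 350965239058281916785555285865627013489198060374269183881402475198287954198455 * sqrt(116790)/442727976257556116093836286070868175197191012500169817547136343940165548918102296 + 1546467721338821953477633692600597505033613341371710150041541045137678566922797248451305680853/1795052214627477321277190167891932958752655142361747029707669445248519965639071326860338880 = 861.79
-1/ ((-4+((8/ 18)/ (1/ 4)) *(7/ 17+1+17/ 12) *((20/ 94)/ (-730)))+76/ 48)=6299316/ 15232579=0.41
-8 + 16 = 8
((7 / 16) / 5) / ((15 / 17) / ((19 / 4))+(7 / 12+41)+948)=6783 / 76726900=0.00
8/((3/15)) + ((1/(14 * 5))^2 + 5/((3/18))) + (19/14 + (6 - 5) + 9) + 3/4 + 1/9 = 1812917/22050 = 82.22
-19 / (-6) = 19 / 6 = 3.17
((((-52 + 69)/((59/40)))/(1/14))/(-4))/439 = -2380/25901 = -0.09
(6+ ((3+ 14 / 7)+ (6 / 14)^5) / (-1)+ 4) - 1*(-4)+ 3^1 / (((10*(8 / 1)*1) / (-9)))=11627811 / 1344560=8.65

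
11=11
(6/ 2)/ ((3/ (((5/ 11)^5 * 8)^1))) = 25000/ 161051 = 0.16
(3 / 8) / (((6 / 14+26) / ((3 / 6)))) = 0.01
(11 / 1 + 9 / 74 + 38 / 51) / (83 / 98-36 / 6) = -2.30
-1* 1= -1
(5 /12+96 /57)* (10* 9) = 7185 /38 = 189.08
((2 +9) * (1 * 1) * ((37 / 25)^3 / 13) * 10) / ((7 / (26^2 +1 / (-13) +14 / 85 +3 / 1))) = 836211331472 / 314234375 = 2661.11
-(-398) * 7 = 2786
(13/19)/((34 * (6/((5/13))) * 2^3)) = 5/31008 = 0.00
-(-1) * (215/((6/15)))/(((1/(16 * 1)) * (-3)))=-8600/3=-2866.67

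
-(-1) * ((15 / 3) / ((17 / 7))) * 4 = 140 / 17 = 8.24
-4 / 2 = -2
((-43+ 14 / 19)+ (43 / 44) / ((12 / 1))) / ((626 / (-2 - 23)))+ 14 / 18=46390933 / 18840096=2.46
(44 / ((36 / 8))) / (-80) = -11 / 90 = -0.12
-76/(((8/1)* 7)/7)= -19/2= -9.50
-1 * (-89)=89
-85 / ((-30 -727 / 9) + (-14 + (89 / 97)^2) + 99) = 7197885 / 2111599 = 3.41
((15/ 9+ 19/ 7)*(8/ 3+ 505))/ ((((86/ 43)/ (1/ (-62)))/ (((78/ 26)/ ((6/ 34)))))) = -595493/ 1953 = -304.91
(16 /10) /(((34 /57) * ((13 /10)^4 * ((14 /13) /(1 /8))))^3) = 9042626953125 /17870267558905307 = 0.00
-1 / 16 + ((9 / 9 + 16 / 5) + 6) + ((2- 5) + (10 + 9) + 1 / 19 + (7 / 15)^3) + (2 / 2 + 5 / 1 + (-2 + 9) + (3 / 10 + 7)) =47803147 / 1026000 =46.59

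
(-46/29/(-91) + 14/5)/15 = 0.19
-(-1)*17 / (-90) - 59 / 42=-502 / 315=-1.59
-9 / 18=-1 / 2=-0.50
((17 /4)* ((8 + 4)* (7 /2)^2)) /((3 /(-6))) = -2499 /2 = -1249.50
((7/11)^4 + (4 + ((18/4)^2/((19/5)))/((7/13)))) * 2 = 28.12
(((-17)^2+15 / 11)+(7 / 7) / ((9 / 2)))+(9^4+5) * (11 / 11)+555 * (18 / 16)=5924921 / 792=7480.96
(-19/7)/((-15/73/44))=61028/105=581.22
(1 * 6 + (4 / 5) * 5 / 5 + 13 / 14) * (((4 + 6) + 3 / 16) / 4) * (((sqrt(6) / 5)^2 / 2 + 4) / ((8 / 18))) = 81745641 / 448000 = 182.47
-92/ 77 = -1.19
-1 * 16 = -16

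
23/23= 1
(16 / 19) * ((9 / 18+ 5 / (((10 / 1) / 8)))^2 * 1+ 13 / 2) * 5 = 2140 / 19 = 112.63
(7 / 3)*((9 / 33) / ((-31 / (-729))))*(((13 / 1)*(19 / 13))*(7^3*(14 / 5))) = 465587514 / 1705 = 273071.86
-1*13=-13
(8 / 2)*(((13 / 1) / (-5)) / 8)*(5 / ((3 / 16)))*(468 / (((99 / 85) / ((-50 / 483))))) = 22984000 / 15939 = 1442.00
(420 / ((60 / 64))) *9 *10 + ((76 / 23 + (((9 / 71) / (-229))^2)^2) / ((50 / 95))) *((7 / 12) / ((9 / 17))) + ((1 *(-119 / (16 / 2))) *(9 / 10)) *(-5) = 140240101003899352059649213 / 3471817687693662750480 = 40393.86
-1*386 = -386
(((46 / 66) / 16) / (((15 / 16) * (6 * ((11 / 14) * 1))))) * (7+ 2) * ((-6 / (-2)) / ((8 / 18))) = 1449 / 2420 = 0.60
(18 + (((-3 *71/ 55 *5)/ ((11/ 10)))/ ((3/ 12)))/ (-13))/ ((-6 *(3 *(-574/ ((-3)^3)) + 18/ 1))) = -55251/ 1157728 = -0.05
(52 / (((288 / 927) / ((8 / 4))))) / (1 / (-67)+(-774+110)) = -89713 / 177956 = -0.50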